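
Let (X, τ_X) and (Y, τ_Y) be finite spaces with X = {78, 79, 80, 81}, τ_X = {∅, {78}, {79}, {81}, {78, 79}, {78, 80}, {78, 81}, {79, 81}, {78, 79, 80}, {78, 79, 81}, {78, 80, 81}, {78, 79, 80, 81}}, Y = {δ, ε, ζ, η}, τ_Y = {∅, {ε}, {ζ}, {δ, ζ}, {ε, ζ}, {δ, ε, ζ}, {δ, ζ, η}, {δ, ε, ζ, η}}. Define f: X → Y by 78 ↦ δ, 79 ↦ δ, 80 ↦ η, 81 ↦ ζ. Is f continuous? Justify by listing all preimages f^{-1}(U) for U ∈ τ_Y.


f IS continuous.

Compute f^{-1}(U) for each U ∈ τ_Y:
  U = ∅: f^{-1}(U) = ∅ ∈ τ_X ✓.
  U = {ε}: f^{-1}(U) = ∅ ∈ τ_X ✓.
  U = {ζ}: f^{-1}(U) = {81} ∈ τ_X ✓.
  U = {δ, ζ}: f^{-1}(U) = {78, 79, 81} ∈ τ_X ✓.
  U = {ε, ζ}: f^{-1}(U) = {81} ∈ τ_X ✓.
  U = {δ, ε, ζ}: f^{-1}(U) = {78, 79, 81} ∈ τ_X ✓.
  U = {δ, ζ, η}: f^{-1}(U) = {78, 79, 80, 81} ∈ τ_X ✓.
  U = {δ, ε, ζ, η}: f^{-1}(U) = {78, 79, 80, 81} ∈ τ_X ✓.
Every preimage lies in τ_X, so f IS continuous.


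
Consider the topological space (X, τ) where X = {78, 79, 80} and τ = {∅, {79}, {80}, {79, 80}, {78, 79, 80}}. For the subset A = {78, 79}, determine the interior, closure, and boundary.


int(A) = {79}, cl(A) = {78, 79}, ∂A = {78}.

Closed sets in (X, τ) are complements of opens:
  closed(X, τ) = {∅, {78}, {78, 79}, {78, 80}, {78, 79, 80}}.
int(A) = ⋃ {U ∈ τ : U ⊆ A}. Opens contained in A: ∅, {79}.
Taking the union of these: int(A) = {79}.
cl(A) = ⋂ {C closed : A ⊆ C}. Closed sets containing A: {78, 79}, {78, 79, 80}.
Intersecting these: cl(A) = {78, 79}.
∂A = cl(A) ∖ int(A) = {78, 79} ∖ {79} = {78}.


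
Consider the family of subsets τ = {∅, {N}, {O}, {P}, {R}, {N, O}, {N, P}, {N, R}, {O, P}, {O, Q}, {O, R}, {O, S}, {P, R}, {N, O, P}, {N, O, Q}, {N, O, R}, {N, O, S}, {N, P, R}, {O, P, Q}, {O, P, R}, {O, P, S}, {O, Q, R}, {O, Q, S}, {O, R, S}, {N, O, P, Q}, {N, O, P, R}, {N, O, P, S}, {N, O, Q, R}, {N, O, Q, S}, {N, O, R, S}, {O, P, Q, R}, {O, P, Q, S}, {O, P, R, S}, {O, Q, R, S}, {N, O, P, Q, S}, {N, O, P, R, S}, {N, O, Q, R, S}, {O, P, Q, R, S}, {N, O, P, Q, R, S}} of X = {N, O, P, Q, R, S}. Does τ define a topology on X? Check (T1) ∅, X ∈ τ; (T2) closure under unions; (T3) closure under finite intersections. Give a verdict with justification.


τ is NOT a topology on X.

Axiom (T1): ∅ ∈ τ? Yes; X ∈ τ? Yes.
Axiom (T2/T3): check pairwise unions and intersections of members of τ.
Counterexample for (T2): {N} ∪ {O, P, Q, R} = {N, O, P, Q, R} ∉ τ. Therefore τ is NOT a topology.


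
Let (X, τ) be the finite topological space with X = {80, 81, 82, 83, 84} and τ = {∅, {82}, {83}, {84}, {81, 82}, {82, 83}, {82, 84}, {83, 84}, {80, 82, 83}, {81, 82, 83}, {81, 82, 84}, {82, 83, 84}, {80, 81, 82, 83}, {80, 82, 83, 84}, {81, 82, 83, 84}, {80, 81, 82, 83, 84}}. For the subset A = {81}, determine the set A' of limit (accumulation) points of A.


A' = ∅

For each x ∈ X, list the open sets U ∈ τ with x ∈ U, then check whether U ∩ (A ∖ {x}) ≠ ∅ for every such U.
  x = 80: open {80, 82, 83} ∋ x has {80, 82, 83} ∩ (A ∖ {80}) = ∅, so x is NOT a limit point.
  x = 81: open {81, 82} ∋ x has {81, 82} ∩ (A ∖ {81}) = ∅, so x is NOT a limit point.
  x = 82: open {82} ∋ x has {82} ∩ (A ∖ {82}) = ∅, so x is NOT a limit point.
  x = 83: open {83} ∋ x has {83} ∩ (A ∖ {83}) = ∅, so x is NOT a limit point.
  x = 84: open {84} ∋ x has {84} ∩ (A ∖ {84}) = ∅, so x is NOT a limit point.
Collecting: A' = ∅.


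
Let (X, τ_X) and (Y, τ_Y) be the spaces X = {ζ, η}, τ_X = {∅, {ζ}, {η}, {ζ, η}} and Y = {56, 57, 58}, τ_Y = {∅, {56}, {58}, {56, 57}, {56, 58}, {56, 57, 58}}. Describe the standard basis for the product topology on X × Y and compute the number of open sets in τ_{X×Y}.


Basis B = {∅ × ∅, {ζ} × {56}, {ζ} × {58}, {η} × {56}, {η} × {58}, {ζ} × {56, 57}, {ζ} × {56, 58}, {ζ, η} × {56}, {ζ, η} × {58}, {η} × {56, 57}, {η} × {56, 58}, {ζ} × {56, 57, 58}, {η} × {56, 57, 58}, {ζ, η} × {56, 57}, {ζ, η} × {56, 58}, {ζ, η} × {56, 57, 58}}; |τ_{X×Y}| = 36.

Enumerate products U × V with U ∈ τ_X, V ∈ τ_Y (deduplicated):
  ∅ × ∅ = {} (∅)
  {ζ} × {56} = {(ζ,56)}
  {ζ} × {58} = {(ζ,58)}
  {η} × {56} = {(η,56)}
  {η} × {58} = {(η,58)}
  {ζ} × {56, 57} = {(ζ,56), (ζ,57)}
  {ζ} × {56, 58} = {(ζ,56), (ζ,58)}
  {ζ, η} × {56} = {(ζ,56), (η,56)}
  {ζ, η} × {58} = {(ζ,58), (η,58)}
  {η} × {56, 57} = {(η,56), (η,57)}
  {η} × {56, 58} = {(η,56), (η,58)}
  {ζ} × {56, 57, 58} = {(ζ,56), (ζ,57), (ζ,58)}
  {η} × {56, 57, 58} = {(η,56), (η,57), (η,58)}
  {ζ, η} × {56, 57} = {(ζ,56), (ζ,57), (η,56), (η,57)}
  {ζ, η} × {56, 58} = {(ζ,56), (ζ,58), (η,56), (η,58)}
  {ζ, η} × {56, 57, 58} = {(ζ,56), (ζ,57), (ζ,58), (η,56), (η,57), (η,58)}
These 16 distinct sets form the basis B.
Close under arbitrary unions to get τ_{X×Y}; counting gives |τ_{X×Y}| = 36.


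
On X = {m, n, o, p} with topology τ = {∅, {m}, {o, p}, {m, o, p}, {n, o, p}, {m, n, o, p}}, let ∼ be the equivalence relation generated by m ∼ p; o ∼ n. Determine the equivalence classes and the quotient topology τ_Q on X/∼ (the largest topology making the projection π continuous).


X/∼ = {[m=p], [n=o]}; |τ_Q| = 2.

Equivalence classes: [m=p], [n=o].
Quotient map π: X → X/∼ sends m ↦ [m=p], n ↦ [n=o], o ↦ [n=o], p ↦ [m=p].
For each subset V ⊆ X/∼, compute π^{-1}(V) ⊆ X and check whether π^{-1}(V) ∈ τ. V is open in τ_Q iff π^{-1}(V) ∈ τ.
  V = {}: π^{-1}(V) = ∅ ∈ τ ✓.
  V = {[m=p]}: π^{-1}(V) = {m, p} ∉ τ ✗.
  V = {[n=o]}: π^{-1}(V) = {n, o} ∉ τ ✗.
  V = {[m=p], [n=o]}: π^{-1}(V) = {m, n, o, p} ∈ τ ✓.
Open sets in the quotient: τ_Q = {{}, {[m=p], [n=o]}} (2 elements).


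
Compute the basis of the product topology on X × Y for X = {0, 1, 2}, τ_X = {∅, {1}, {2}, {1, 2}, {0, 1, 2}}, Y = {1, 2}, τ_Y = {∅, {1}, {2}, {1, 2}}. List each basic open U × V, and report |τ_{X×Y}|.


Basis B = {∅ × ∅, {1} × {1}, {1} × {2}, {2} × {1}, {2} × {2}, {1} × {1, 2}, {1, 2} × {1}, {1, 2} × {2}, {2} × {1, 2}, {0, 1, 2} × {1}, {0, 1, 2} × {2}, {1, 2} × {1, 2}, {0, 1, 2} × {1, 2}}; |τ_{X×Y}| = 25.

Enumerate products U × V with U ∈ τ_X, V ∈ τ_Y (deduplicated):
  ∅ × ∅ = {} (∅)
  {1} × {1} = {(1,1)}
  {1} × {2} = {(1,2)}
  {2} × {1} = {(2,1)}
  {2} × {2} = {(2,2)}
  {1} × {1, 2} = {(1,1), (1,2)}
  {1, 2} × {1} = {(1,1), (2,1)}
  {1, 2} × {2} = {(1,2), (2,2)}
  {2} × {1, 2} = {(2,1), (2,2)}
  {0, 1, 2} × {1} = {(0,1), (1,1), (2,1)}
  {0, 1, 2} × {2} = {(0,2), (1,2), (2,2)}
  {1, 2} × {1, 2} = {(1,1), (1,2), (2,1), (2,2)}
  {0, 1, 2} × {1, 2} = {(0,1), (0,2), (1,1), (1,2), (2,1), (2,2)}
These 13 distinct sets form the basis B.
Close under arbitrary unions to get τ_{X×Y}; counting gives |τ_{X×Y}| = 25.


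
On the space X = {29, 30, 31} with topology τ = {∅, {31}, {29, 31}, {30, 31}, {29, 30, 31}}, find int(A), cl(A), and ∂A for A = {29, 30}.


int(A) = ∅, cl(A) = {29, 30}, ∂A = {29, 30}.

Closed sets in (X, τ) are complements of opens:
  closed(X, τ) = {∅, {29}, {30}, {29, 30}, {29, 30, 31}}.
int(A) = ⋃ {U ∈ τ : U ⊆ A}. Opens contained in A: ∅.
Taking the union of these: int(A) = ∅.
cl(A) = ⋂ {C closed : A ⊆ C}. Closed sets containing A: {29, 30}, {29, 30, 31}.
Intersecting these: cl(A) = {29, 30}.
∂A = cl(A) ∖ int(A) = {29, 30} ∖ ∅ = {29, 30}.


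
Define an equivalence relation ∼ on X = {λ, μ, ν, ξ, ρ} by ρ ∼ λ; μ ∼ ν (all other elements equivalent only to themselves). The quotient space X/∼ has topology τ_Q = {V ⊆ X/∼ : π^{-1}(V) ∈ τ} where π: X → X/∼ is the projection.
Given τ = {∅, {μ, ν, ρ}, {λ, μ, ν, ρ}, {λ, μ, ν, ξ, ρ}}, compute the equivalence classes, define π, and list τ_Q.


X/∼ = {[λ=ρ], [μ=ν], [ξ]}; |τ_Q| = 3.

Equivalence classes: [λ=ρ], [μ=ν], [ξ].
Quotient map π: X → X/∼ sends λ ↦ [λ=ρ], μ ↦ [μ=ν], ν ↦ [μ=ν], ξ ↦ [ξ], ρ ↦ [λ=ρ].
For each subset V ⊆ X/∼, compute π^{-1}(V) ⊆ X and check whether π^{-1}(V) ∈ τ. V is open in τ_Q iff π^{-1}(V) ∈ τ.
  V = {}: π^{-1}(V) = ∅ ∈ τ ✓.
  V = {[λ=ρ]}: π^{-1}(V) = {λ, ρ} ∉ τ ✗.
  V = {[μ=ν]}: π^{-1}(V) = {μ, ν} ∉ τ ✗.
  V = {[λ=ρ], [μ=ν]}: π^{-1}(V) = {λ, μ, ν, ρ} ∈ τ ✓.
  V = {[ξ]}: π^{-1}(V) = {ξ} ∉ τ ✗.
  V = {[λ=ρ], [ξ]}: π^{-1}(V) = {λ, ξ, ρ} ∉ τ ✗.
  V = {[μ=ν], [ξ]}: π^{-1}(V) = {μ, ν, ξ} ∉ τ ✗.
  V = {[λ=ρ], [μ=ν], [ξ]}: π^{-1}(V) = {λ, μ, ν, ξ, ρ} ∈ τ ✓.
Open sets in the quotient: τ_Q = {{}, {[λ=ρ], [μ=ν]}, {[λ=ρ], [μ=ν], [ξ]}} (3 elements).


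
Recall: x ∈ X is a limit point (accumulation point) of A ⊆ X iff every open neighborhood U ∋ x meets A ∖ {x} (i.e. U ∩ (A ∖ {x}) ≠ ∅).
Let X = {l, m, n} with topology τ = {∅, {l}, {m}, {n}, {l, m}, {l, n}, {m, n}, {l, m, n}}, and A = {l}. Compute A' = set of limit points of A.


A' = ∅

For each x ∈ X, list the open sets U ∈ τ with x ∈ U, then check whether U ∩ (A ∖ {x}) ≠ ∅ for every such U.
  x = l: open {l} ∋ x has {l} ∩ (A ∖ {l}) = ∅, so x is NOT a limit point.
  x = m: open {m} ∋ x has {m} ∩ (A ∖ {m}) = ∅, so x is NOT a limit point.
  x = n: open {n} ∋ x has {n} ∩ (A ∖ {n}) = ∅, so x is NOT a limit point.
Collecting: A' = ∅.


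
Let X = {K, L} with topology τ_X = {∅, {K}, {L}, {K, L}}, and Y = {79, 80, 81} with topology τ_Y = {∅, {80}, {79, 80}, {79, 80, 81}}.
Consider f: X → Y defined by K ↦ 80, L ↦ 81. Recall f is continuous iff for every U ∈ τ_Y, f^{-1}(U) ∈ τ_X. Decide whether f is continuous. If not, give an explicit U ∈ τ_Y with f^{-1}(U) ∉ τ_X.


f IS continuous.

Compute f^{-1}(U) for each U ∈ τ_Y:
  U = ∅: f^{-1}(U) = ∅ ∈ τ_X ✓.
  U = {80}: f^{-1}(U) = {K} ∈ τ_X ✓.
  U = {79, 80}: f^{-1}(U) = {K} ∈ τ_X ✓.
  U = {79, 80, 81}: f^{-1}(U) = {K, L} ∈ τ_X ✓.
Every preimage lies in τ_X, so f IS continuous.


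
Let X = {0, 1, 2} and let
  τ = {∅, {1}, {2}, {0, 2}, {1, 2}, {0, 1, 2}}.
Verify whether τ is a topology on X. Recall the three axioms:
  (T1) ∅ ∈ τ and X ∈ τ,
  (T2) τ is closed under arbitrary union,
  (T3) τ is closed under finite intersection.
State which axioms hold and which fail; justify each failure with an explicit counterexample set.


τ IS a topology on X.

Axiom (T1): ∅ ∈ τ? Yes; X ∈ τ? Yes.
Axiom (T2/T3): check pairwise unions and intersections of members of τ.
All pairwise intersections and unions checked — each lies in τ. Therefore τ satisfies (T1), (T2), (T3): it IS a topology on X.


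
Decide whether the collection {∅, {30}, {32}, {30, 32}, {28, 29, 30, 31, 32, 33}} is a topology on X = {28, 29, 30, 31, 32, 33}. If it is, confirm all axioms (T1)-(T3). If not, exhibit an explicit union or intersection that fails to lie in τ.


τ IS a topology on X.

Axiom (T1): ∅ ∈ τ? Yes; X ∈ τ? Yes.
Axiom (T2/T3): check pairwise unions and intersections of members of τ.
All pairwise intersections and unions checked — each lies in τ. Therefore τ satisfies (T1), (T2), (T3): it IS a topology on X.


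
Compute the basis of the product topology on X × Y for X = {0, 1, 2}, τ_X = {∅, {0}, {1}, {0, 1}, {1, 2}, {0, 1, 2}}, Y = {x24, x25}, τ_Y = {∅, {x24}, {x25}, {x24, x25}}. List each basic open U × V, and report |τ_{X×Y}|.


Basis B = {∅ × ∅, {0} × {x24}, {0} × {x25}, {1} × {x24}, {1} × {x25}, {0} × {x24, x25}, {0, 1} × {x24}, {0, 1} × {x25}, {1} × {x24, x25}, {1, 2} × {x24}, {1, 2} × {x25}, {0, 1, 2} × {x24}, {0, 1, 2} × {x25}, {0, 1} × {x24, x25}, {1, 2} × {x24, x25}, {0, 1, 2} × {x24, x25}}; |τ_{X×Y}| = 36.

Enumerate products U × V with U ∈ τ_X, V ∈ τ_Y (deduplicated):
  ∅ × ∅ = {} (∅)
  {0} × {x24} = {(0,x24)}
  {0} × {x25} = {(0,x25)}
  {1} × {x24} = {(1,x24)}
  {1} × {x25} = {(1,x25)}
  {0} × {x24, x25} = {(0,x24), (0,x25)}
  {0, 1} × {x24} = {(0,x24), (1,x24)}
  {0, 1} × {x25} = {(0,x25), (1,x25)}
  {1} × {x24, x25} = {(1,x24), (1,x25)}
  {1, 2} × {x24} = {(1,x24), (2,x24)}
  {1, 2} × {x25} = {(1,x25), (2,x25)}
  {0, 1, 2} × {x24} = {(0,x24), (1,x24), (2,x24)}
  {0, 1, 2} × {x25} = {(0,x25), (1,x25), (2,x25)}
  {0, 1} × {x24, x25} = {(0,x24), (0,x25), (1,x24), (1,x25)}
  {1, 2} × {x24, x25} = {(1,x24), (1,x25), (2,x24), (2,x25)}
  {0, 1, 2} × {x24, x25} = {(0,x24), (0,x25), (1,x24), (1,x25), (2,x24), (2,x25)}
These 16 distinct sets form the basis B.
Close under arbitrary unions to get τ_{X×Y}; counting gives |τ_{X×Y}| = 36.


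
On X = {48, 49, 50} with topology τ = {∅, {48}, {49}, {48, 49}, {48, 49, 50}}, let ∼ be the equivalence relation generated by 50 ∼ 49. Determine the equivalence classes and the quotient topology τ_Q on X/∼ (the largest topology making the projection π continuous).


X/∼ = {[48], [49=50]}; |τ_Q| = 3.

Equivalence classes: [48], [49=50].
Quotient map π: X → X/∼ sends 48 ↦ [48], 49 ↦ [49=50], 50 ↦ [49=50].
For each subset V ⊆ X/∼, compute π^{-1}(V) ⊆ X and check whether π^{-1}(V) ∈ τ. V is open in τ_Q iff π^{-1}(V) ∈ τ.
  V = {}: π^{-1}(V) = ∅ ∈ τ ✓.
  V = {[48]}: π^{-1}(V) = {48} ∈ τ ✓.
  V = {[49=50]}: π^{-1}(V) = {49, 50} ∉ τ ✗.
  V = {[48], [49=50]}: π^{-1}(V) = {48, 49, 50} ∈ τ ✓.
Open sets in the quotient: τ_Q = {{}, {[48]}, {[48], [49=50]}} (3 elements).


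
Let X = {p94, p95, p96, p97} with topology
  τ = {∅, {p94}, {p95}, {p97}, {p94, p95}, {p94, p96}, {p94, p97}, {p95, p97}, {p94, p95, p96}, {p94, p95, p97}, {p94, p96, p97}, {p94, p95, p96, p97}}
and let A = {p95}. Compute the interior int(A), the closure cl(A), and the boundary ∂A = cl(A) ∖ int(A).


int(A) = {p95}, cl(A) = {p95}, ∂A = ∅.

Closed sets in (X, τ) are complements of opens:
  closed(X, τ) = {∅, {p95}, {p96}, {p97}, {p94, p96}, {p95, p96}, {p95, p97}, {p96, p97}, {p94, p95, p96}, {p94, p96, p97}, {p95, p96, p97}, {p94, p95, p96, p97}}.
int(A) = ⋃ {U ∈ τ : U ⊆ A}. Opens contained in A: ∅, {p95}.
Taking the union of these: int(A) = {p95}.
cl(A) = ⋂ {C closed : A ⊆ C}. Closed sets containing A: {p95}, {p95, p96}, {p95, p97}, {p94, p95, p96}, {p95, p96, p97}, {p94, p95, p96, p97}.
Intersecting these: cl(A) = {p95}.
∂A = cl(A) ∖ int(A) = {p95} ∖ {p95} = ∅.


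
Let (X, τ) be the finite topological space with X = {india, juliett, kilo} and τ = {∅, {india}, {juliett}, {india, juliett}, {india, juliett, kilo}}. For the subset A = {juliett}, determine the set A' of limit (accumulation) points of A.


A' = {kilo}

For each x ∈ X, list the open sets U ∈ τ with x ∈ U, then check whether U ∩ (A ∖ {x}) ≠ ∅ for every such U.
  x = india: open {india} ∋ x has {india} ∩ (A ∖ {india}) = ∅, so x is NOT a limit point.
  x = juliett: open {juliett} ∋ x has {juliett} ∩ (A ∖ {juliett}) = ∅, so x is NOT a limit point.
  x = kilo: opens ∋ x are {india, juliett, kilo}; each meets A ∖ {kilo}, so x IS a limit point.
Collecting: A' = {kilo}.


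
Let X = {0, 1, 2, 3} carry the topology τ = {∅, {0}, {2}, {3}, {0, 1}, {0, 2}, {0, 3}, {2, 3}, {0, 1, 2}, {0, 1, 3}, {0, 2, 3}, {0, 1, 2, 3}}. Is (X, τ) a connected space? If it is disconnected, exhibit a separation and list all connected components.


(X, τ) is disconnected; components = [{2}, {3}, {0, 1}].

Find clopen sets (U ∈ τ with X ∖ U ∈ τ):
  U = ∅, X ∖ U = {0, 1, 2, 3} — both open, so U is clopen.
  U = {2}, X ∖ U = {0, 1, 3} — both open, so U is clopen.
  U = {3}, X ∖ U = {0, 1, 2} — both open, so U is clopen.
  U = {0, 1}, X ∖ U = {2, 3} — both open, so U is clopen.
  U = {2, 3}, X ∖ U = {0, 1} — both open, so U is clopen.
  U = {0, 1, 2}, X ∖ U = {3} — both open, so U is clopen.
  U = {0, 1, 3}, X ∖ U = {2} — both open, so U is clopen.
  U = {0, 1, 2, 3}, X ∖ U = ∅ — both open, so U is clopen.
Nontrivial clopen(s) exist: e.g. {2}. So (X, τ) is disconnected.
Compute connected components by grouping points that agree on all clopens:
  component: {2}
  component: {3}
  component: {0, 1}


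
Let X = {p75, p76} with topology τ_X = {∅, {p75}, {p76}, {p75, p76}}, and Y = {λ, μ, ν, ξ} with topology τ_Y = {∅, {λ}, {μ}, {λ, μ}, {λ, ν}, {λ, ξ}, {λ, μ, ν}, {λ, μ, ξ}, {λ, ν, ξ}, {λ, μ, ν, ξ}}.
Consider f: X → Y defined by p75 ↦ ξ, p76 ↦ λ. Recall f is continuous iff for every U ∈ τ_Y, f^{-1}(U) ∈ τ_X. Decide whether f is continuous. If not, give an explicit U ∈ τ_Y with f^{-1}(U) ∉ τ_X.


f IS continuous.

Compute f^{-1}(U) for each U ∈ τ_Y:
  U = ∅: f^{-1}(U) = ∅ ∈ τ_X ✓.
  U = {λ}: f^{-1}(U) = {p76} ∈ τ_X ✓.
  U = {μ}: f^{-1}(U) = ∅ ∈ τ_X ✓.
  U = {λ, μ}: f^{-1}(U) = {p76} ∈ τ_X ✓.
  U = {λ, ν}: f^{-1}(U) = {p76} ∈ τ_X ✓.
  U = {λ, ξ}: f^{-1}(U) = {p75, p76} ∈ τ_X ✓.
  U = {λ, μ, ν}: f^{-1}(U) = {p76} ∈ τ_X ✓.
  U = {λ, μ, ξ}: f^{-1}(U) = {p75, p76} ∈ τ_X ✓.
  U = {λ, ν, ξ}: f^{-1}(U) = {p75, p76} ∈ τ_X ✓.
  U = {λ, μ, ν, ξ}: f^{-1}(U) = {p75, p76} ∈ τ_X ✓.
Every preimage lies in τ_X, so f IS continuous.


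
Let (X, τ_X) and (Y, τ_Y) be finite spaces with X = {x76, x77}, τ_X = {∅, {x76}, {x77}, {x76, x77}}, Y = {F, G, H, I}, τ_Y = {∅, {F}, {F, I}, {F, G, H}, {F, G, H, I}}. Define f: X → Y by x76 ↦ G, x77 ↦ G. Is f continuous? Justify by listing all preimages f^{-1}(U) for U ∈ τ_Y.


f IS continuous.

Compute f^{-1}(U) for each U ∈ τ_Y:
  U = ∅: f^{-1}(U) = ∅ ∈ τ_X ✓.
  U = {F}: f^{-1}(U) = ∅ ∈ τ_X ✓.
  U = {F, I}: f^{-1}(U) = ∅ ∈ τ_X ✓.
  U = {F, G, H}: f^{-1}(U) = {x76, x77} ∈ τ_X ✓.
  U = {F, G, H, I}: f^{-1}(U) = {x76, x77} ∈ τ_X ✓.
Every preimage lies in τ_X, so f IS continuous.


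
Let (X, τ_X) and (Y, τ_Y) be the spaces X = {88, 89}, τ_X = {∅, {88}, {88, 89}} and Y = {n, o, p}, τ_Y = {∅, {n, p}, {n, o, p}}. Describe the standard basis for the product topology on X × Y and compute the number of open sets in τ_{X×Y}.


Basis B = {∅ × ∅, {88} × {n, p}, {88} × {n, o, p}, {88, 89} × {n, p}, {88, 89} × {n, o, p}}; |τ_{X×Y}| = 6.

Enumerate products U × V with U ∈ τ_X, V ∈ τ_Y (deduplicated):
  ∅ × ∅ = {} (∅)
  {88} × {n, p} = {(88,n), (88,p)}
  {88} × {n, o, p} = {(88,n), (88,o), (88,p)}
  {88, 89} × {n, p} = {(88,n), (88,p), (89,n), (89,p)}
  {88, 89} × {n, o, p} = {(88,n), (88,o), (88,p), (89,n), (89,o), (89,p)}
These 5 distinct sets form the basis B.
Close under arbitrary unions to get τ_{X×Y}; counting gives |τ_{X×Y}| = 6.


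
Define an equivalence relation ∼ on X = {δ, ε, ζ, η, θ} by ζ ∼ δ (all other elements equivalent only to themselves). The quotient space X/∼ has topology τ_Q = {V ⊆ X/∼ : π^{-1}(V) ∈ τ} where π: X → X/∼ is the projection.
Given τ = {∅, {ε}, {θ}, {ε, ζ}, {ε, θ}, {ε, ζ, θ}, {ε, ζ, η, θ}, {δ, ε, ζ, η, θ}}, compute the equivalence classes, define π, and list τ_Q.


X/∼ = {[δ=ζ], [ε], [η], [θ]}; |τ_Q| = 5.

Equivalence classes: [δ=ζ], [ε], [η], [θ].
Quotient map π: X → X/∼ sends δ ↦ [δ=ζ], ε ↦ [ε], ζ ↦ [δ=ζ], η ↦ [η], θ ↦ [θ].
For each subset V ⊆ X/∼, compute π^{-1}(V) ⊆ X and check whether π^{-1}(V) ∈ τ. V is open in τ_Q iff π^{-1}(V) ∈ τ.
  V = {}: π^{-1}(V) = ∅ ∈ τ ✓.
  V = {[δ=ζ]}: π^{-1}(V) = {δ, ζ} ∉ τ ✗.
  V = {[ε]}: π^{-1}(V) = {ε} ∈ τ ✓.
  V = {[δ=ζ], [ε]}: π^{-1}(V) = {δ, ε, ζ} ∉ τ ✗.
  V = {[η]}: π^{-1}(V) = {η} ∉ τ ✗.
  V = {[δ=ζ], [η]}: π^{-1}(V) = {δ, ζ, η} ∉ τ ✗.
  V = {[ε], [η]}: π^{-1}(V) = {ε, η} ∉ τ ✗.
  V = {[δ=ζ], [ε], [η]}: π^{-1}(V) = {δ, ε, ζ, η} ∉ τ ✗.
  V = {[θ]}: π^{-1}(V) = {θ} ∈ τ ✓.
  V = {[δ=ζ], [θ]}: π^{-1}(V) = {δ, ζ, θ} ∉ τ ✗.
  V = {[ε], [θ]}: π^{-1}(V) = {ε, θ} ∈ τ ✓.
  V = {[δ=ζ], [ε], [θ]}: π^{-1}(V) = {δ, ε, ζ, θ} ∉ τ ✗.
  V = {[η], [θ]}: π^{-1}(V) = {η, θ} ∉ τ ✗.
  V = {[δ=ζ], [η], [θ]}: π^{-1}(V) = {δ, ζ, η, θ} ∉ τ ✗.
  V = {[ε], [η], [θ]}: π^{-1}(V) = {ε, η, θ} ∉ τ ✗.
  V = {[δ=ζ], [ε], [η], [θ]}: π^{-1}(V) = {δ, ε, ζ, η, θ} ∈ τ ✓.
Open sets in the quotient: τ_Q = {{}, {[ε]}, {[θ]}, {[ε], [θ]}, {[δ=ζ], [ε], [η], [θ]}} (5 elements).


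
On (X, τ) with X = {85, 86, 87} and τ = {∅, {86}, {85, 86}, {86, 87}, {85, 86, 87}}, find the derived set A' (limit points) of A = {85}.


A' = ∅

For each x ∈ X, list the open sets U ∈ τ with x ∈ U, then check whether U ∩ (A ∖ {x}) ≠ ∅ for every such U.
  x = 85: open {85, 86} ∋ x has {85, 86} ∩ (A ∖ {85}) = ∅, so x is NOT a limit point.
  x = 86: open {86} ∋ x has {86} ∩ (A ∖ {86}) = ∅, so x is NOT a limit point.
  x = 87: open {86, 87} ∋ x has {86, 87} ∩ (A ∖ {87}) = ∅, so x is NOT a limit point.
Collecting: A' = ∅.


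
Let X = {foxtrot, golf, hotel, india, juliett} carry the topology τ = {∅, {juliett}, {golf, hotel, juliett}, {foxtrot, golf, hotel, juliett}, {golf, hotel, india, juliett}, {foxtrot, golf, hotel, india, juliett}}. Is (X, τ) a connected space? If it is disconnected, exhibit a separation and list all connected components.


(X, τ) is connected.

Find clopen sets (U ∈ τ with X ∖ U ∈ τ):
  U = ∅, X ∖ U = {foxtrot, golf, hotel, india, juliett} — both open, so U is clopen.
  U = {foxtrot, golf, hotel, india, juliett}, X ∖ U = ∅ — both open, so U is clopen.
Only trivial clopens (∅ and X) exist, so (X, τ) is connected.
Compute connected components by grouping points that agree on all clopens:
  component: {foxtrot, golf, hotel, india, juliett}


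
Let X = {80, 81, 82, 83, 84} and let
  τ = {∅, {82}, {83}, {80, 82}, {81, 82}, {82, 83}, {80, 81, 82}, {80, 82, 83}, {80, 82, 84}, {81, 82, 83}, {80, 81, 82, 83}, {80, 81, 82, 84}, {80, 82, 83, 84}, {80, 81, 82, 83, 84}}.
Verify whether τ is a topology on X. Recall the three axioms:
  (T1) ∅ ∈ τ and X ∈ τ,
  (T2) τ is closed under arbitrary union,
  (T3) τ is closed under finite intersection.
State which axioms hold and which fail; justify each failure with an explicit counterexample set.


τ IS a topology on X.

Axiom (T1): ∅ ∈ τ? Yes; X ∈ τ? Yes.
Axiom (T2/T3): check pairwise unions and intersections of members of τ.
All pairwise intersections and unions checked — each lies in τ. Therefore τ satisfies (T1), (T2), (T3): it IS a topology on X.


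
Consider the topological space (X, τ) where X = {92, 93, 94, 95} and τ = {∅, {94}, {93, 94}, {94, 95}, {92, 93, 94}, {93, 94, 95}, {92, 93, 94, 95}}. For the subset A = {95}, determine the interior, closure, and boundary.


int(A) = ∅, cl(A) = {95}, ∂A = {95}.

Closed sets in (X, τ) are complements of opens:
  closed(X, τ) = {∅, {92}, {95}, {92, 93}, {92, 95}, {92, 93, 95}, {92, 93, 94, 95}}.
int(A) = ⋃ {U ∈ τ : U ⊆ A}. Opens contained in A: ∅.
Taking the union of these: int(A) = ∅.
cl(A) = ⋂ {C closed : A ⊆ C}. Closed sets containing A: {95}, {92, 95}, {92, 93, 95}, {92, 93, 94, 95}.
Intersecting these: cl(A) = {95}.
∂A = cl(A) ∖ int(A) = {95} ∖ ∅ = {95}.


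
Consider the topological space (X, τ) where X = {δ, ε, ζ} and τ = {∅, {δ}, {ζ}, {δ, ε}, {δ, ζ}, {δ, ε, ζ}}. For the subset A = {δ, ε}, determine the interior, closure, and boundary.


int(A) = {δ, ε}, cl(A) = {δ, ε}, ∂A = ∅.

Closed sets in (X, τ) are complements of opens:
  closed(X, τ) = {∅, {ε}, {ζ}, {δ, ε}, {ε, ζ}, {δ, ε, ζ}}.
int(A) = ⋃ {U ∈ τ : U ⊆ A}. Opens contained in A: ∅, {δ}, {δ, ε}.
Taking the union of these: int(A) = {δ, ε}.
cl(A) = ⋂ {C closed : A ⊆ C}. Closed sets containing A: {δ, ε}, {δ, ε, ζ}.
Intersecting these: cl(A) = {δ, ε}.
∂A = cl(A) ∖ int(A) = {δ, ε} ∖ {δ, ε} = ∅.


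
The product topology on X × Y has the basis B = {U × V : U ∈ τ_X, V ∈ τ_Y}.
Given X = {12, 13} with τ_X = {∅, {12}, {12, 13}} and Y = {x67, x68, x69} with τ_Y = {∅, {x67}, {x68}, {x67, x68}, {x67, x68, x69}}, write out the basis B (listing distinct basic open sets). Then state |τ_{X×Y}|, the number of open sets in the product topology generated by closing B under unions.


Basis B = {∅ × ∅, {12} × {x67}, {12} × {x68}, {12} × {x67, x68}, {12, 13} × {x67}, {12, 13} × {x68}, {12} × {x67, x68, x69}, {12, 13} × {x67, x68}, {12, 13} × {x67, x68, x69}}; |τ_{X×Y}| = 14.

Enumerate products U × V with U ∈ τ_X, V ∈ τ_Y (deduplicated):
  ∅ × ∅ = {} (∅)
  {12} × {x67} = {(12,x67)}
  {12} × {x68} = {(12,x68)}
  {12} × {x67, x68} = {(12,x67), (12,x68)}
  {12, 13} × {x67} = {(12,x67), (13,x67)}
  {12, 13} × {x68} = {(12,x68), (13,x68)}
  {12} × {x67, x68, x69} = {(12,x67), (12,x68), (12,x69)}
  {12, 13} × {x67, x68} = {(12,x67), (12,x68), (13,x67), (13,x68)}
  {12, 13} × {x67, x68, x69} = {(12,x67), (12,x68), (12,x69), (13,x67), (13,x68), (13,x69)}
These 9 distinct sets form the basis B.
Close under arbitrary unions to get τ_{X×Y}; counting gives |τ_{X×Y}| = 14.


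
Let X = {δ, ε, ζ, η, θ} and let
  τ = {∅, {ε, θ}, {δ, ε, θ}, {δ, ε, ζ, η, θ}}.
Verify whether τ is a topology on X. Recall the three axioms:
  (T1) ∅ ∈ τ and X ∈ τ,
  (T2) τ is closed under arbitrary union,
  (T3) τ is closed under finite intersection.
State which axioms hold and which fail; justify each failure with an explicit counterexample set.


τ IS a topology on X.

Axiom (T1): ∅ ∈ τ? Yes; X ∈ τ? Yes.
Axiom (T2/T3): check pairwise unions and intersections of members of τ.
All pairwise intersections and unions checked — each lies in τ. Therefore τ satisfies (T1), (T2), (T3): it IS a topology on X.


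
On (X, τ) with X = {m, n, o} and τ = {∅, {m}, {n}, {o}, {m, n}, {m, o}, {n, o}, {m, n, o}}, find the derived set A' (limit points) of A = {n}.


A' = ∅

For each x ∈ X, list the open sets U ∈ τ with x ∈ U, then check whether U ∩ (A ∖ {x}) ≠ ∅ for every such U.
  x = m: open {m} ∋ x has {m} ∩ (A ∖ {m}) = ∅, so x is NOT a limit point.
  x = n: open {n} ∋ x has {n} ∩ (A ∖ {n}) = ∅, so x is NOT a limit point.
  x = o: open {o} ∋ x has {o} ∩ (A ∖ {o}) = ∅, so x is NOT a limit point.
Collecting: A' = ∅.


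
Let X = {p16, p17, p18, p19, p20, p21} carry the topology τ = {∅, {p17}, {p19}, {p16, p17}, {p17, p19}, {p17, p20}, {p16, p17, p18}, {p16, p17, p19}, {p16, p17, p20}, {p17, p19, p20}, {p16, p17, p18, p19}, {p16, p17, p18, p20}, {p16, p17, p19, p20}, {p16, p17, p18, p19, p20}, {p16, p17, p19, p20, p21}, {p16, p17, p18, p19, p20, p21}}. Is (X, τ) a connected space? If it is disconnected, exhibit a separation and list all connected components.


(X, τ) is connected.

Find clopen sets (U ∈ τ with X ∖ U ∈ τ):
  U = ∅, X ∖ U = {p16, p17, p18, p19, p20, p21} — both open, so U is clopen.
  U = {p16, p17, p18, p19, p20, p21}, X ∖ U = ∅ — both open, so U is clopen.
Only trivial clopens (∅ and X) exist, so (X, τ) is connected.
Compute connected components by grouping points that agree on all clopens:
  component: {p16, p17, p18, p19, p20, p21}


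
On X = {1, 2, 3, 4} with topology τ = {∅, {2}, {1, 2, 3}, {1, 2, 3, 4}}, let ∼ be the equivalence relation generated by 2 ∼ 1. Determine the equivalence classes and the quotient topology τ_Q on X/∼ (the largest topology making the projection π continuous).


X/∼ = {[1=2], [3], [4]}; |τ_Q| = 3.

Equivalence classes: [1=2], [3], [4].
Quotient map π: X → X/∼ sends 1 ↦ [1=2], 2 ↦ [1=2], 3 ↦ [3], 4 ↦ [4].
For each subset V ⊆ X/∼, compute π^{-1}(V) ⊆ X and check whether π^{-1}(V) ∈ τ. V is open in τ_Q iff π^{-1}(V) ∈ τ.
  V = {}: π^{-1}(V) = ∅ ∈ τ ✓.
  V = {[1=2]}: π^{-1}(V) = {1, 2} ∉ τ ✗.
  V = {[3]}: π^{-1}(V) = {3} ∉ τ ✗.
  V = {[1=2], [3]}: π^{-1}(V) = {1, 2, 3} ∈ τ ✓.
  V = {[4]}: π^{-1}(V) = {4} ∉ τ ✗.
  V = {[1=2], [4]}: π^{-1}(V) = {1, 2, 4} ∉ τ ✗.
  V = {[3], [4]}: π^{-1}(V) = {3, 4} ∉ τ ✗.
  V = {[1=2], [3], [4]}: π^{-1}(V) = {1, 2, 3, 4} ∈ τ ✓.
Open sets in the quotient: τ_Q = {{}, {[1=2], [3]}, {[1=2], [3], [4]}} (3 elements).


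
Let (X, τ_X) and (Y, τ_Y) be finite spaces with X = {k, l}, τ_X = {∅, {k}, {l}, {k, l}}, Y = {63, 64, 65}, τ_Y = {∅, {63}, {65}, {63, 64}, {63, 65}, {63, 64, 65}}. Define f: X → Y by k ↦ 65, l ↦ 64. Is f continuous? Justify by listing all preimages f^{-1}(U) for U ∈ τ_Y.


f IS continuous.

Compute f^{-1}(U) for each U ∈ τ_Y:
  U = ∅: f^{-1}(U) = ∅ ∈ τ_X ✓.
  U = {63}: f^{-1}(U) = ∅ ∈ τ_X ✓.
  U = {65}: f^{-1}(U) = {k} ∈ τ_X ✓.
  U = {63, 64}: f^{-1}(U) = {l} ∈ τ_X ✓.
  U = {63, 65}: f^{-1}(U) = {k} ∈ τ_X ✓.
  U = {63, 64, 65}: f^{-1}(U) = {k, l} ∈ τ_X ✓.
Every preimage lies in τ_X, so f IS continuous.


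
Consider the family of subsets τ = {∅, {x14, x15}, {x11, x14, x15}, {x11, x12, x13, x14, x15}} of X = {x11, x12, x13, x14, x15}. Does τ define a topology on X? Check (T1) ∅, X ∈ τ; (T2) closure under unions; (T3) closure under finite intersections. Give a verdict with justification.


τ IS a topology on X.

Axiom (T1): ∅ ∈ τ? Yes; X ∈ τ? Yes.
Axiom (T2/T3): check pairwise unions and intersections of members of τ.
All pairwise intersections and unions checked — each lies in τ. Therefore τ satisfies (T1), (T2), (T3): it IS a topology on X.


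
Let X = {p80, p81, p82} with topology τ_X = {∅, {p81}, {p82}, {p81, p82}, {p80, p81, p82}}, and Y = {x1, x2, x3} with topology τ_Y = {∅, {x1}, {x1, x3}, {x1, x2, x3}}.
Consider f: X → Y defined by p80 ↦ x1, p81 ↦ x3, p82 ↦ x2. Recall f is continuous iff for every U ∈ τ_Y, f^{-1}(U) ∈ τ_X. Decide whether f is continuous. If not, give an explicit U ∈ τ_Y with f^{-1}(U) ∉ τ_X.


f is NOT continuous.

Compute f^{-1}(U) for each U ∈ τ_Y:
  U = ∅: f^{-1}(U) = ∅ ∈ τ_X ✓.
  U = {x1}: f^{-1}(U) = {p80} ∉ τ_X ✗.
  U = {x1, x3}: f^{-1}(U) = {p80, p81} ∉ τ_X ✗.
  U = {x1, x2, x3}: f^{-1}(U) = {p80, p81, p82} ∈ τ_X ✓.
Found U = {x1} with f^{-1}(U) = {p80} not in τ_X. Therefore f is NOT continuous.


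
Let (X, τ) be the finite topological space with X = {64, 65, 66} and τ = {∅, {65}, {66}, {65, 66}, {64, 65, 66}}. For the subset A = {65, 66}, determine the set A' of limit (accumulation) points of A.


A' = {64}

For each x ∈ X, list the open sets U ∈ τ with x ∈ U, then check whether U ∩ (A ∖ {x}) ≠ ∅ for every such U.
  x = 64: opens ∋ x are {64, 65, 66}; each meets A ∖ {64}, so x IS a limit point.
  x = 65: open {65} ∋ x has {65} ∩ (A ∖ {65}) = ∅, so x is NOT a limit point.
  x = 66: open {66} ∋ x has {66} ∩ (A ∖ {66}) = ∅, so x is NOT a limit point.
Collecting: A' = {64}.


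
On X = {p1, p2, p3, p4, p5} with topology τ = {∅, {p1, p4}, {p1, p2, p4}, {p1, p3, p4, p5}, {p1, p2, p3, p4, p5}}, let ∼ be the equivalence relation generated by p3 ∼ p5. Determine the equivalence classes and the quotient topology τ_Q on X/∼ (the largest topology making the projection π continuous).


X/∼ = {[p1], [p2], [p3=p5], [p4]}; |τ_Q| = 5.

Equivalence classes: [p1], [p2], [p3=p5], [p4].
Quotient map π: X → X/∼ sends p1 ↦ [p1], p2 ↦ [p2], p3 ↦ [p3=p5], p4 ↦ [p4], p5 ↦ [p3=p5].
For each subset V ⊆ X/∼, compute π^{-1}(V) ⊆ X and check whether π^{-1}(V) ∈ τ. V is open in τ_Q iff π^{-1}(V) ∈ τ.
  V = {}: π^{-1}(V) = ∅ ∈ τ ✓.
  V = {[p1]}: π^{-1}(V) = {p1} ∉ τ ✗.
  V = {[p2]}: π^{-1}(V) = {p2} ∉ τ ✗.
  V = {[p1], [p2]}: π^{-1}(V) = {p1, p2} ∉ τ ✗.
  V = {[p3=p5]}: π^{-1}(V) = {p3, p5} ∉ τ ✗.
  V = {[p1], [p3=p5]}: π^{-1}(V) = {p1, p3, p5} ∉ τ ✗.
  V = {[p2], [p3=p5]}: π^{-1}(V) = {p2, p3, p5} ∉ τ ✗.
  V = {[p1], [p2], [p3=p5]}: π^{-1}(V) = {p1, p2, p3, p5} ∉ τ ✗.
  V = {[p4]}: π^{-1}(V) = {p4} ∉ τ ✗.
  V = {[p1], [p4]}: π^{-1}(V) = {p1, p4} ∈ τ ✓.
  V = {[p2], [p4]}: π^{-1}(V) = {p2, p4} ∉ τ ✗.
  V = {[p1], [p2], [p4]}: π^{-1}(V) = {p1, p2, p4} ∈ τ ✓.
  V = {[p3=p5], [p4]}: π^{-1}(V) = {p3, p4, p5} ∉ τ ✗.
  V = {[p1], [p3=p5], [p4]}: π^{-1}(V) = {p1, p3, p4, p5} ∈ τ ✓.
  V = {[p2], [p3=p5], [p4]}: π^{-1}(V) = {p2, p3, p4, p5} ∉ τ ✗.
  V = {[p1], [p2], [p3=p5], [p4]}: π^{-1}(V) = {p1, p2, p3, p4, p5} ∈ τ ✓.
Open sets in the quotient: τ_Q = {{}, {[p1], [p4]}, {[p1], [p2], [p4]}, {[p1], [p3=p5], [p4]}, {[p1], [p2], [p3=p5], [p4]}} (5 elements).


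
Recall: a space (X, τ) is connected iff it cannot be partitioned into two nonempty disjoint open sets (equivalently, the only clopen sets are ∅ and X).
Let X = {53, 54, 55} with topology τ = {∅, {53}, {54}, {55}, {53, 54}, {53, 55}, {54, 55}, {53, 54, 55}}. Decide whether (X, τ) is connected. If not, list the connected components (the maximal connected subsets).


(X, τ) is disconnected; components = [{53}, {54}, {55}].

Find clopen sets (U ∈ τ with X ∖ U ∈ τ):
  U = ∅, X ∖ U = {53, 54, 55} — both open, so U is clopen.
  U = {53}, X ∖ U = {54, 55} — both open, so U is clopen.
  U = {54}, X ∖ U = {53, 55} — both open, so U is clopen.
  U = {55}, X ∖ U = {53, 54} — both open, so U is clopen.
  U = {53, 54}, X ∖ U = {55} — both open, so U is clopen.
  U = {53, 55}, X ∖ U = {54} — both open, so U is clopen.
  U = {54, 55}, X ∖ U = {53} — both open, so U is clopen.
  U = {53, 54, 55}, X ∖ U = ∅ — both open, so U is clopen.
Nontrivial clopen(s) exist: e.g. {53, 54}. So (X, τ) is disconnected.
Compute connected components by grouping points that agree on all clopens:
  component: {53}
  component: {54}
  component: {55}


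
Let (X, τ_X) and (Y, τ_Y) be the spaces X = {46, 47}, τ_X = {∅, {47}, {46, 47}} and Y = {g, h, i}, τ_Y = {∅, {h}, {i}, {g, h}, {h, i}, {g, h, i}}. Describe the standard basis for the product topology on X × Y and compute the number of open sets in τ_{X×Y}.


Basis B = {∅ × ∅, {47} × {h}, {47} × {i}, {46, 47} × {h}, {46, 47} × {i}, {47} × {g, h}, {47} × {h, i}, {47} × {g, h, i}, {46, 47} × {g, h}, {46, 47} × {h, i}, {46, 47} × {g, h, i}}; |τ_{X×Y}| = 18.

Enumerate products U × V with U ∈ τ_X, V ∈ τ_Y (deduplicated):
  ∅ × ∅ = {} (∅)
  {47} × {h} = {(47,h)}
  {47} × {i} = {(47,i)}
  {46, 47} × {h} = {(46,h), (47,h)}
  {46, 47} × {i} = {(46,i), (47,i)}
  {47} × {g, h} = {(47,g), (47,h)}
  {47} × {h, i} = {(47,h), (47,i)}
  {47} × {g, h, i} = {(47,g), (47,h), (47,i)}
  {46, 47} × {g, h} = {(46,g), (46,h), (47,g), (47,h)}
  {46, 47} × {h, i} = {(46,h), (46,i), (47,h), (47,i)}
  {46, 47} × {g, h, i} = {(46,g), (46,h), (46,i), (47,g), (47,h), (47,i)}
These 11 distinct sets form the basis B.
Close under arbitrary unions to get τ_{X×Y}; counting gives |τ_{X×Y}| = 18.


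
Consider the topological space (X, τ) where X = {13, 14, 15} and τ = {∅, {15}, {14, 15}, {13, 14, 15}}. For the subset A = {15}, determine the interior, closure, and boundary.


int(A) = {15}, cl(A) = {13, 14, 15}, ∂A = {13, 14}.

Closed sets in (X, τ) are complements of opens:
  closed(X, τ) = {∅, {13}, {13, 14}, {13, 14, 15}}.
int(A) = ⋃ {U ∈ τ : U ⊆ A}. Opens contained in A: ∅, {15}.
Taking the union of these: int(A) = {15}.
cl(A) = ⋂ {C closed : A ⊆ C}. Closed sets containing A: {13, 14, 15}.
Intersecting these: cl(A) = {13, 14, 15}.
∂A = cl(A) ∖ int(A) = {13, 14, 15} ∖ {15} = {13, 14}.


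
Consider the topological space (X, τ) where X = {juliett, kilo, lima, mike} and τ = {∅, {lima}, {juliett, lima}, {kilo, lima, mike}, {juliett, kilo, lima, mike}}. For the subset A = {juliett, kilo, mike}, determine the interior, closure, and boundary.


int(A) = ∅, cl(A) = {juliett, kilo, mike}, ∂A = {juliett, kilo, mike}.

Closed sets in (X, τ) are complements of opens:
  closed(X, τ) = {∅, {juliett}, {kilo, mike}, {juliett, kilo, mike}, {juliett, kilo, lima, mike}}.
int(A) = ⋃ {U ∈ τ : U ⊆ A}. Opens contained in A: ∅.
Taking the union of these: int(A) = ∅.
cl(A) = ⋂ {C closed : A ⊆ C}. Closed sets containing A: {juliett, kilo, mike}, {juliett, kilo, lima, mike}.
Intersecting these: cl(A) = {juliett, kilo, mike}.
∂A = cl(A) ∖ int(A) = {juliett, kilo, mike} ∖ ∅ = {juliett, kilo, mike}.


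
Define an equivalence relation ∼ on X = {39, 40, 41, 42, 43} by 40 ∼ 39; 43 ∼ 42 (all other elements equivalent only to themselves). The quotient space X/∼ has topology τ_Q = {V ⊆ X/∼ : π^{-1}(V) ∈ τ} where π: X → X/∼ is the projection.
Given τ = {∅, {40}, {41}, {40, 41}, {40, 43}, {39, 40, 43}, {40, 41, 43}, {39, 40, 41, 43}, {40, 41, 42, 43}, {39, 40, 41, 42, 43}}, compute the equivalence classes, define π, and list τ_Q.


X/∼ = {[39=40], [41], [42=43]}; |τ_Q| = 3.

Equivalence classes: [39=40], [41], [42=43].
Quotient map π: X → X/∼ sends 39 ↦ [39=40], 40 ↦ [39=40], 41 ↦ [41], 42 ↦ [42=43], 43 ↦ [42=43].
For each subset V ⊆ X/∼, compute π^{-1}(V) ⊆ X and check whether π^{-1}(V) ∈ τ. V is open in τ_Q iff π^{-1}(V) ∈ τ.
  V = {}: π^{-1}(V) = ∅ ∈ τ ✓.
  V = {[39=40]}: π^{-1}(V) = {39, 40} ∉ τ ✗.
  V = {[41]}: π^{-1}(V) = {41} ∈ τ ✓.
  V = {[39=40], [41]}: π^{-1}(V) = {39, 40, 41} ∉ τ ✗.
  V = {[42=43]}: π^{-1}(V) = {42, 43} ∉ τ ✗.
  V = {[39=40], [42=43]}: π^{-1}(V) = {39, 40, 42, 43} ∉ τ ✗.
  V = {[41], [42=43]}: π^{-1}(V) = {41, 42, 43} ∉ τ ✗.
  V = {[39=40], [41], [42=43]}: π^{-1}(V) = {39, 40, 41, 42, 43} ∈ τ ✓.
Open sets in the quotient: τ_Q = {{}, {[41]}, {[39=40], [41], [42=43]}} (3 elements).


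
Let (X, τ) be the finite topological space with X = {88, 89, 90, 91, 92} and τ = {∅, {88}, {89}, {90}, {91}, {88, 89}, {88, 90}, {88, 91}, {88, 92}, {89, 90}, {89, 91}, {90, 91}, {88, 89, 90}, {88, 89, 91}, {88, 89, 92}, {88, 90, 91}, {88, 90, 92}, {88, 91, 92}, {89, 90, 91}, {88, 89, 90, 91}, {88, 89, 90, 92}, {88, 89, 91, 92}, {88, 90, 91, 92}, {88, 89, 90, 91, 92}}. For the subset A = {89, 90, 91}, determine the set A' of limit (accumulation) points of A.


A' = ∅

For each x ∈ X, list the open sets U ∈ τ with x ∈ U, then check whether U ∩ (A ∖ {x}) ≠ ∅ for every such U.
  x = 88: open {88} ∋ x has {88} ∩ (A ∖ {88}) = ∅, so x is NOT a limit point.
  x = 89: open {89} ∋ x has {89} ∩ (A ∖ {89}) = ∅, so x is NOT a limit point.
  x = 90: open {90} ∋ x has {90} ∩ (A ∖ {90}) = ∅, so x is NOT a limit point.
  x = 91: open {91} ∋ x has {91} ∩ (A ∖ {91}) = ∅, so x is NOT a limit point.
  x = 92: open {88, 92} ∋ x has {88, 92} ∩ (A ∖ {92}) = ∅, so x is NOT a limit point.
Collecting: A' = ∅.


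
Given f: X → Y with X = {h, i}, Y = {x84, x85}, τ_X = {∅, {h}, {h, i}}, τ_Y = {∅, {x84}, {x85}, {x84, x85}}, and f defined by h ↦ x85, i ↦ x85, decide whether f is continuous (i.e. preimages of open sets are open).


f IS continuous.

Compute f^{-1}(U) for each U ∈ τ_Y:
  U = ∅: f^{-1}(U) = ∅ ∈ τ_X ✓.
  U = {x84}: f^{-1}(U) = ∅ ∈ τ_X ✓.
  U = {x85}: f^{-1}(U) = {h, i} ∈ τ_X ✓.
  U = {x84, x85}: f^{-1}(U) = {h, i} ∈ τ_X ✓.
Every preimage lies in τ_X, so f IS continuous.


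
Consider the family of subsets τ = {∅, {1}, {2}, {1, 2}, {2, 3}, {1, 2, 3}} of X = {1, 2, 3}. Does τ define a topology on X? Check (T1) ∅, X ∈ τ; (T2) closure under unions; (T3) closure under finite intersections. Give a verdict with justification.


τ IS a topology on X.

Axiom (T1): ∅ ∈ τ? Yes; X ∈ τ? Yes.
Axiom (T2/T3): check pairwise unions and intersections of members of τ.
All pairwise intersections and unions checked — each lies in τ. Therefore τ satisfies (T1), (T2), (T3): it IS a topology on X.


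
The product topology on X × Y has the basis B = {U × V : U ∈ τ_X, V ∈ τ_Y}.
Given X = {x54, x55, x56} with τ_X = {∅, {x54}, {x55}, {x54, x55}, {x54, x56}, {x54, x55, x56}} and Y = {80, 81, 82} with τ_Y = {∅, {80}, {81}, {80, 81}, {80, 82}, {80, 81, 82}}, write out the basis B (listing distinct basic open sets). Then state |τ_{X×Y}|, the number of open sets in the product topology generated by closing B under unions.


Basis B = {∅ × ∅, {x54} × {80}, {x54} × {81}, {x55} × {80}, {x55} × {81}, {x54} × {80, 81}, {x54} × {80, 82}, {x54, x55} × {80}, {x54, x56} × {80}, {x54, x55} × {81}, {x54, x56} × {81}, {x55} × {80, 81}, {x55} × {80, 82}, {x54} × {80, 81, 82}, {x54, x55, x56} × {80}, {x54, x55, x56} × {81}, {x55} × {80, 81, 82}, {x54, x55} × {80, 81}, {x54, x56} × {80, 81}, {x54, x55} × {80, 82}, {x54, x56} × {80, 82}, {x54, x55} × {80, 81, 82}, {x54, x56} × {80, 81, 82}, {x54, x55, x56} × {80, 81}, {x54, x55, x56} × {80, 82}, {x54, x55, x56} × {80, 81, 82}}; |τ_{X×Y}| = 108.

Enumerate products U × V with U ∈ τ_X, V ∈ τ_Y (deduplicated):
  ∅ × ∅ = {} (∅)
  {x54} × {80} = {(x54,80)}
  {x54} × {81} = {(x54,81)}
  {x55} × {80} = {(x55,80)}
  {x55} × {81} = {(x55,81)}
  {x54} × {80, 81} = {(x54,80), (x54,81)}
  {x54} × {80, 82} = {(x54,80), (x54,82)}
  {x54, x55} × {80} = {(x54,80), (x55,80)}
  {x54, x56} × {80} = {(x54,80), (x56,80)}
  {x54, x55} × {81} = {(x54,81), (x55,81)}
  {x54, x56} × {81} = {(x54,81), (x56,81)}
  {x55} × {80, 81} = {(x55,80), (x55,81)}
  {x55} × {80, 82} = {(x55,80), (x55,82)}
  {x54} × {80, 81, 82} = {(x54,80), (x54,81), (x54,82)}
  {x54, x55, x56} × {80} = {(x54,80), (x55,80), (x56,80)}
  {x54, x55, x56} × {81} = {(x54,81), (x55,81), (x56,81)}
  {x55} × {80, 81, 82} = {(x55,80), (x55,81), (x55,82)}
  {x54, x55} × {80, 81} = {(x54,80), (x54,81), (x55,80), (x55,81)}
  {x54, x56} × {80, 81} = {(x54,80), (x54,81), (x56,80), (x56,81)}
  {x54, x55} × {80, 82} = {(x54,80), (x54,82), (x55,80), (x55,82)}
  {x54, x56} × {80, 82} = {(x54,80), (x54,82), (x56,80), (x56,82)}
  {x54, x55} × {80, 81, 82} = {(x54,80), (x54,81), (x54,82), (x55,80), (x55,81), (x55,82)}
  {x54, x56} × {80, 81, 82} = {(x54,80), (x54,81), (x54,82), (x56,80), (x56,81), (x56,82)}
  {x54, x55, x56} × {80, 81} = {(x54,80), (x54,81), (x55,80), (x55,81), (x56,80), (x56,81)}
  {x54, x55, x56} × {80, 82} = {(x54,80), (x54,82), (x55,80), (x55,82), (x56,80), (x56,82)}
  {x54, x55, x56} × {80, 81, 82} = {(x54,80), (x54,81), (x54,82), (x55,80), (x55,81), (x55,82), (x56,80), (x56,81), (x56,82)}
These 26 distinct sets form the basis B.
Close under arbitrary unions to get τ_{X×Y}; counting gives |τ_{X×Y}| = 108.
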